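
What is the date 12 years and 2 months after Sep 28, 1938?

November 28, 1950

Advancing 12 years and 2 months from September 28, 1938.
+12 years → 1950; month 9 + 2 = 11 → November 1950.
Day 28 is valid in November, giving November 28, 1950.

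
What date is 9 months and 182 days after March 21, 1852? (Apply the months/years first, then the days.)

June 21, 1853

Adding 9 months and 182 days from March 21, 1852: first the month/year part, then the days.
month 3 + 9 = 12 → December 1852.
Day 21 is valid in December, giving December 21, 1852.
Now add 182 days from December 21, 1852.
December has 31 days, so 31 − 21 = 10 days remain after December 21, 1852; 182 − 10 = 172 left.
January 1853 has 31 days: 172 − 31 = 141 left.
February 1853 has 28 days (1853 is not a leap year): 141 − 28 = 113 left.
March 1853 has 31 days: 113 − 31 = 82 left.
April 1853 has 30 days: 82 − 30 = 52 left.
May 1853 has 31 days: 52 − 31 = 21 left.
21 days into June 1853 → June 21, 1853.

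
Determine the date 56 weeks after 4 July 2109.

Advancing 56 weeks = 392 days from July 4, 2109.
July has 31 days, so 31 − 4 = 27 days remain after July 4, 2109; 392 − 27 = 365 left.
August 2109 has 31 days: 365 − 31 = 334 left.
September 2109 has 30 days: 334 − 30 = 304 left.
October 2109 has 31 days: 304 − 31 = 273 left.
November 2109 has 30 days: 273 − 30 = 243 left.
December 2109 has 31 days: 243 − 31 = 212 left.
January 2110 has 31 days: 212 − 31 = 181 left.
February 2110 has 28 days (2110 is not a leap year): 181 − 28 = 153 left.
March 2110 has 31 days: 153 − 31 = 122 left.
April 2110 has 30 days: 122 − 30 = 92 left.
May 2110 has 31 days: 92 − 31 = 61 left.
June 2110 has 30 days: 61 − 30 = 31 left.
31 days into July 2110 → July 31, 2110.

July 31, 2110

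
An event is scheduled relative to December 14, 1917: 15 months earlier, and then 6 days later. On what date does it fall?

September 20, 1916

Counting back 15 months from December 14, 1917:
month 12 − 15 = -3, which is month 9 of year 1916 → September 1916.
Day 14 is valid in September, giving September 14, 1916.
Adding 6 days from September 14, 1916:
September has 30 days; 14 + 6 = 20, still in September.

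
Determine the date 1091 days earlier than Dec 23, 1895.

Going back 1091 days from December 23, 1895.
Going back 23 days from December 23, 1895 reaches the end of the previous month; 1091 − 23 = 1068 left.
November 1895 has 30 days: 1068 − 30 = 1038 left.
October 1895 has 31 days: 1038 − 31 = 1007 left.
September 1895 has 30 days: 1007 − 30 = 977 left.
August 1895 has 31 days: 977 − 31 = 946 left.
July 1895 has 31 days: 946 − 31 = 915 left.
June 1895 has 30 days: 915 − 30 = 885 left.
May 1895 has 31 days: 885 − 31 = 854 left.
April 1895 has 30 days: 854 − 30 = 824 left.
March 1895 has 31 days: 824 − 31 = 793 left.
February 1895 has 28 days (1895 is not a leap year): 793 − 28 = 765 left.
January 1895 has 31 days: 765 − 31 = 734 left.
December 1894 has 31 days: 734 − 31 = 703 left.
November 1894 has 30 days: 703 − 30 = 673 left.
October 1894 has 31 days: 673 − 31 = 642 left.
September 1894 has 30 days: 642 − 30 = 612 left.
August 1894 has 31 days: 612 − 31 = 581 left.
July 1894 has 31 days: 581 − 31 = 550 left.
June 1894 has 30 days: 550 − 30 = 520 left.
May 1894 has 31 days: 520 − 31 = 489 left.
April 1894 has 30 days: 489 − 30 = 459 left.
March 1894 has 31 days: 459 − 31 = 428 left.
February 1894 has 28 days (1894 is not a leap year): 428 − 28 = 400 left.
January 1894 has 31 days: 400 − 31 = 369 left.
December 1893 has 31 days: 369 − 31 = 338 left.
November 1893 has 30 days: 338 − 30 = 308 left.
October 1893 has 31 days: 308 − 31 = 277 left.
September 1893 has 30 days: 277 − 30 = 247 left.
August 1893 has 31 days: 247 − 31 = 216 left.
July 1893 has 31 days: 216 − 31 = 185 left.
June 1893 has 30 days: 185 − 30 = 155 left.
May 1893 has 31 days: 155 − 31 = 124 left.
April 1893 has 30 days: 124 − 30 = 94 left.
March 1893 has 31 days: 94 − 31 = 63 left.
February 1893 has 28 days (1893 is not a leap year): 63 − 28 = 35 left.
January 1893 has 31 days: 35 − 31 = 4 left.
December 1892 has 31 days; 31 − 4 = 27 → December 27, 1892.

December 27, 1892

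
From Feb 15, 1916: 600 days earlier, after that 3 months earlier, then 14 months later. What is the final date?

May 25, 1915

Subtracting 600 days from February 15, 1916:
Going back 15 days from February 15, 1916 reaches the end of the previous month; 600 − 15 = 585 left.
January 1916 has 31 days: 585 − 31 = 554 left.
December 1915 has 31 days: 554 − 31 = 523 left.
November 1915 has 30 days: 523 − 30 = 493 left.
October 1915 has 31 days: 493 − 31 = 462 left.
September 1915 has 30 days: 462 − 30 = 432 left.
August 1915 has 31 days: 432 − 31 = 401 left.
July 1915 has 31 days: 401 − 31 = 370 left.
June 1915 has 30 days: 370 − 30 = 340 left.
May 1915 has 31 days: 340 − 31 = 309 left.
April 1915 has 30 days: 309 − 30 = 279 left.
March 1915 has 31 days: 279 − 31 = 248 left.
February 1915 has 28 days (1915 is not a leap year): 248 − 28 = 220 left.
January 1915 has 31 days: 220 − 31 = 189 left.
December 1914 has 31 days: 189 − 31 = 158 left.
November 1914 has 30 days: 158 − 30 = 128 left.
October 1914 has 31 days: 128 − 31 = 97 left.
September 1914 has 30 days: 97 − 30 = 67 left.
August 1914 has 31 days: 67 − 31 = 36 left.
July 1914 has 31 days: 36 − 31 = 5 left.
June 1914 has 30 days; 30 − 5 = 25 → June 25, 1914.
Going back 3 months from June 25, 1914:
month 6 − 3 = 3 → March 1914.
Day 25 is valid in March, giving March 25, 1914.
Advancing 14 months from March 25, 1914:
month 3 + 14 = 17, which is month 5 of year 1915 → May 1915.
Day 25 is valid in May, giving May 25, 1915.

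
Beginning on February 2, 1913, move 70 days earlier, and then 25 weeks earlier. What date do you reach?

June 2, 1912

Going back 70 days from February 2, 1913:
Going back 2 days from February 2, 1913 reaches the end of the previous month; 70 − 2 = 68 left.
January 1913 has 31 days: 68 − 31 = 37 left.
December 1912 has 31 days: 37 − 31 = 6 left.
November 1912 has 30 days; 30 − 6 = 24 → November 24, 1912.
Going back 25 weeks (= 175 days) from November 24, 1912:
Going back 24 days from November 24, 1912 reaches the end of the previous month; 175 − 24 = 151 left.
October 1912 has 31 days: 151 − 31 = 120 left.
September 1912 has 30 days: 120 − 30 = 90 left.
August 1912 has 31 days: 90 − 31 = 59 left.
July 1912 has 31 days: 59 − 31 = 28 left.
June 1912 has 30 days; 30 − 28 = 2 → June 2, 1912.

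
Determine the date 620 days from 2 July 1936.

Counting forward 620 days from July 2, 1936.
July has 31 days, so 31 − 2 = 29 days remain after July 2, 1936; 620 − 29 = 591 left.
August 1936 has 31 days: 591 − 31 = 560 left.
September 1936 has 30 days: 560 − 30 = 530 left.
October 1936 has 31 days: 530 − 31 = 499 left.
November 1936 has 30 days: 499 − 30 = 469 left.
December 1936 has 31 days: 469 − 31 = 438 left.
January 1937 has 31 days: 438 − 31 = 407 left.
February 1937 has 28 days (1937 is not a leap year): 407 − 28 = 379 left.
March 1937 has 31 days: 379 − 31 = 348 left.
April 1937 has 30 days: 348 − 30 = 318 left.
May 1937 has 31 days: 318 − 31 = 287 left.
June 1937 has 30 days: 287 − 30 = 257 left.
July 1937 has 31 days: 257 − 31 = 226 left.
August 1937 has 31 days: 226 − 31 = 195 left.
September 1937 has 30 days: 195 − 30 = 165 left.
October 1937 has 31 days: 165 − 31 = 134 left.
November 1937 has 30 days: 134 − 30 = 104 left.
December 1937 has 31 days: 104 − 31 = 73 left.
January 1938 has 31 days: 73 − 31 = 42 left.
February 1938 has 28 days (1938 is not a leap year): 42 − 28 = 14 left.
14 days into March 1938 → March 14, 1938.

March 14, 1938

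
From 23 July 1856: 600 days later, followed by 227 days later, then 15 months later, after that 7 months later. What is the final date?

August 28, 1860

Adding 600 days from July 23, 1856:
July has 31 days, so 31 − 23 = 8 days remain after July 23, 1856; 600 − 8 = 592 left.
August 1856 has 31 days: 592 − 31 = 561 left.
September 1856 has 30 days: 561 − 30 = 531 left.
October 1856 has 31 days: 531 − 31 = 500 left.
November 1856 has 30 days: 500 − 30 = 470 left.
December 1856 has 31 days: 470 − 31 = 439 left.
January 1857 has 31 days: 439 − 31 = 408 left.
February 1857 has 28 days (1857 is not a leap year): 408 − 28 = 380 left.
March 1857 has 31 days: 380 − 31 = 349 left.
April 1857 has 30 days: 349 − 30 = 319 left.
May 1857 has 31 days: 319 − 31 = 288 left.
June 1857 has 30 days: 288 − 30 = 258 left.
July 1857 has 31 days: 258 − 31 = 227 left.
August 1857 has 31 days: 227 − 31 = 196 left.
September 1857 has 30 days: 196 − 30 = 166 left.
October 1857 has 31 days: 166 − 31 = 135 left.
November 1857 has 30 days: 135 − 30 = 105 left.
December 1857 has 31 days: 105 − 31 = 74 left.
January 1858 has 31 days: 74 − 31 = 43 left.
February 1858 has 28 days (1858 is not a leap year): 43 − 28 = 15 left.
15 days into March 1858 → March 15, 1858.
Advancing 227 days from March 15, 1858:
March has 31 days, so 31 − 15 = 16 days remain after March 15, 1858; 227 − 16 = 211 left.
April 1858 has 30 days: 211 − 30 = 181 left.
May 1858 has 31 days: 181 − 31 = 150 left.
June 1858 has 30 days: 150 − 30 = 120 left.
July 1858 has 31 days: 120 − 31 = 89 left.
August 1858 has 31 days: 89 − 31 = 58 left.
September 1858 has 30 days: 58 − 30 = 28 left.
28 days into October 1858 → October 28, 1858.
Advancing 15 months from October 28, 1858:
month 10 + 15 = 25, which is month 1 of year 1860 → January 1860.
Day 28 is valid in January, giving January 28, 1860.
Counting forward 7 months from January 28, 1860:
month 1 + 7 = 8 → August 1860.
Day 28 is valid in August, giving August 28, 1860.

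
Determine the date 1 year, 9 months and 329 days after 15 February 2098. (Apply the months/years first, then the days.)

Adding 1 year, 9 months and 329 days from February 15, 2098: first the month/year part, then the days.
+1 year → 2099; month 2 + 9 = 11 → November 2099.
Day 15 is valid in November, giving November 15, 2099.
Now add 329 days from November 15, 2099.
November has 30 days, so 30 − 15 = 15 days remain after November 15, 2099; 329 − 15 = 314 left.
December 2099 has 31 days: 314 − 31 = 283 left.
January 2100 has 31 days: 283 − 31 = 252 left.
February 2100 has 28 days (2100 is not a leap year (divisible by 100 but not 400)): 252 − 28 = 224 left.
March 2100 has 31 days: 224 − 31 = 193 left.
April 2100 has 30 days: 193 − 30 = 163 left.
May 2100 has 31 days: 163 − 31 = 132 left.
June 2100 has 30 days: 132 − 30 = 102 left.
July 2100 has 31 days: 102 − 31 = 71 left.
August 2100 has 31 days: 71 − 31 = 40 left.
September 2100 has 30 days: 40 − 30 = 10 left.
10 days into October 2100 → October 10, 2100.

October 10, 2100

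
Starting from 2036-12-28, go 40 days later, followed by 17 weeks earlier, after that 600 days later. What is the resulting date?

Advancing 40 days from December 28, 2036:
December has 31 days, so 31 − 28 = 3 days remain after December 28, 2036; 40 − 3 = 37 left.
January 2037 has 31 days: 37 − 31 = 6 left.
6 days into February 2037 → February 6, 2037.
Counting back 17 weeks (= 119 days) from February 6, 2037:
Going back 6 days from February 6, 2037 reaches the end of the previous month; 119 − 6 = 113 left.
January 2037 has 31 days: 113 − 31 = 82 left.
December 2036 has 31 days: 82 − 31 = 51 left.
November 2036 has 30 days: 51 − 30 = 21 left.
October 2036 has 31 days; 31 − 21 = 10 → October 10, 2036.
Advancing 600 days from October 10, 2036:
October has 31 days, so 31 − 10 = 21 days remain after October 10, 2036; 600 − 21 = 579 left.
November 2036 has 30 days: 579 − 30 = 549 left.
December 2036 has 31 days: 549 − 31 = 518 left.
January 2037 has 31 days: 518 − 31 = 487 left.
February 2037 has 28 days (2037 is not a leap year): 487 − 28 = 459 left.
March 2037 has 31 days: 459 − 31 = 428 left.
April 2037 has 30 days: 428 − 30 = 398 left.
May 2037 has 31 days: 398 − 31 = 367 left.
June 2037 has 30 days: 367 − 30 = 337 left.
July 2037 has 31 days: 337 − 31 = 306 left.
August 2037 has 31 days: 306 − 31 = 275 left.
September 2037 has 30 days: 275 − 30 = 245 left.
October 2037 has 31 days: 245 − 31 = 214 left.
November 2037 has 30 days: 214 − 30 = 184 left.
December 2037 has 31 days: 184 − 31 = 153 left.
January 2038 has 31 days: 153 − 31 = 122 left.
February 2038 has 28 days (2038 is not a leap year): 122 − 28 = 94 left.
March 2038 has 31 days: 94 − 31 = 63 left.
April 2038 has 30 days: 63 − 30 = 33 left.
May 2038 has 31 days: 33 − 31 = 2 left.
2 days into June 2038 → June 2, 2038.

June 2, 2038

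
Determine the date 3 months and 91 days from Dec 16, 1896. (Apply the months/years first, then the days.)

June 15, 1897

Counting forward 3 months and 91 days from December 16, 1896: first the month/year part, then the days.
month 12 + 3 = 15, which is month 3 of year 1897 → March 1897.
Day 16 is valid in March, giving March 16, 1897.
Now add 91 days from March 16, 1897.
March has 31 days, so 31 − 16 = 15 days remain after March 16, 1897; 91 − 15 = 76 left.
April 1897 has 30 days: 76 − 30 = 46 left.
May 1897 has 31 days: 46 − 31 = 15 left.
15 days into June 1897 → June 15, 1897.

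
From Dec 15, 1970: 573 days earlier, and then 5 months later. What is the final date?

October 21, 1969

Subtracting 573 days from December 15, 1970:
Going back 15 days from December 15, 1970 reaches the end of the previous month; 573 − 15 = 558 left.
November 1970 has 30 days: 558 − 30 = 528 left.
October 1970 has 31 days: 528 − 31 = 497 left.
September 1970 has 30 days: 497 − 30 = 467 left.
August 1970 has 31 days: 467 − 31 = 436 left.
July 1970 has 31 days: 436 − 31 = 405 left.
June 1970 has 30 days: 405 − 30 = 375 left.
May 1970 has 31 days: 375 − 31 = 344 left.
April 1970 has 30 days: 344 − 30 = 314 left.
March 1970 has 31 days: 314 − 31 = 283 left.
February 1970 has 28 days (1970 is not a leap year): 283 − 28 = 255 left.
January 1970 has 31 days: 255 − 31 = 224 left.
December 1969 has 31 days: 224 − 31 = 193 left.
November 1969 has 30 days: 193 − 30 = 163 left.
October 1969 has 31 days: 163 − 31 = 132 left.
September 1969 has 30 days: 132 − 30 = 102 left.
August 1969 has 31 days: 102 − 31 = 71 left.
July 1969 has 31 days: 71 − 31 = 40 left.
June 1969 has 30 days: 40 − 30 = 10 left.
May 1969 has 31 days; 31 − 10 = 21 → May 21, 1969.
Counting forward 5 months from May 21, 1969:
month 5 + 5 = 10 → October 1969.
Day 21 is valid in October, giving October 21, 1969.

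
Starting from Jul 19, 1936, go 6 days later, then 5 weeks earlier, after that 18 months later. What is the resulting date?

Advancing 6 days from July 19, 1936:
July has 31 days; 19 + 6 = 25, still in July.
Counting back 5 weeks (= 35 days) from July 25, 1936:
Going back 25 days from July 25, 1936 reaches the end of the previous month; 35 − 25 = 10 left.
June 1936 has 30 days; 30 − 10 = 20 → June 20, 1936.
Advancing 18 months from June 20, 1936:
month 6 + 18 = 24, which is month 12 of year 1937 → December 1937.
Day 20 is valid in December, giving December 20, 1937.

December 20, 1937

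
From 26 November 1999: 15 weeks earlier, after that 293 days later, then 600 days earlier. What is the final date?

Counting back 15 weeks (= 105 days) from November 26, 1999:
Going back 26 days from November 26, 1999 reaches the end of the previous month; 105 − 26 = 79 left.
October 1999 has 31 days: 79 − 31 = 48 left.
September 1999 has 30 days: 48 − 30 = 18 left.
August 1999 has 31 days; 31 − 18 = 13 → August 13, 1999.
Advancing 293 days from August 13, 1999:
August has 31 days, so 31 − 13 = 18 days remain after August 13, 1999; 293 − 18 = 275 left.
September 1999 has 30 days: 275 − 30 = 245 left.
October 1999 has 31 days: 245 − 31 = 214 left.
November 1999 has 30 days: 214 − 30 = 184 left.
December 1999 has 31 days: 184 − 31 = 153 left.
January 2000 has 31 days: 153 − 31 = 122 left.
February 2000 has 29 days (2000 is a leap year (divisible by 400)): 122 − 29 = 93 left.
March 2000 has 31 days: 93 − 31 = 62 left.
April 2000 has 30 days: 62 − 30 = 32 left.
May 2000 has 31 days: 32 − 31 = 1 left.
1 day into June 2000 → June 1, 2000.
Subtracting 600 days from June 1, 2000:
Going back 1 day from June 1, 2000 reaches the end of the previous month; 600 − 1 = 599 left.
May 2000 has 31 days: 599 − 31 = 568 left.
April 2000 has 30 days: 568 − 30 = 538 left.
March 2000 has 31 days: 538 − 31 = 507 left.
February 2000 has 29 days (2000 is a leap year (divisible by 400)): 507 − 29 = 478 left.
January 2000 has 31 days: 478 − 31 = 447 left.
December 1999 has 31 days: 447 − 31 = 416 left.
November 1999 has 30 days: 416 − 30 = 386 left.
October 1999 has 31 days: 386 − 31 = 355 left.
September 1999 has 30 days: 355 − 30 = 325 left.
August 1999 has 31 days: 325 − 31 = 294 left.
July 1999 has 31 days: 294 − 31 = 263 left.
June 1999 has 30 days: 263 − 30 = 233 left.
May 1999 has 31 days: 233 − 31 = 202 left.
April 1999 has 30 days: 202 − 30 = 172 left.
March 1999 has 31 days: 172 − 31 = 141 left.
February 1999 has 28 days (1999 is not a leap year): 141 − 28 = 113 left.
January 1999 has 31 days: 113 − 31 = 82 left.
December 1998 has 31 days: 82 − 31 = 51 left.
November 1998 has 30 days: 51 − 30 = 21 left.
October 1998 has 31 days; 31 − 21 = 10 → October 10, 1998.

October 10, 1998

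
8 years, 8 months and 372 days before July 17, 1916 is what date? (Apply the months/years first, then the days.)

November 10, 1906

Subtracting 8 years, 8 months and 372 days from July 17, 1916: first the month/year part, then the days.
-8 years → 1908; month 7 − 8 = -1, which is month 11 of year 1907 → November 1907.
Day 17 is valid in November, giving November 17, 1907.
Now subtract 372 days from November 17, 1907.
Going back 17 days from November 17, 1907 reaches the end of the previous month; 372 − 17 = 355 left.
October 1907 has 31 days: 355 − 31 = 324 left.
September 1907 has 30 days: 324 − 30 = 294 left.
August 1907 has 31 days: 294 − 31 = 263 left.
July 1907 has 31 days: 263 − 31 = 232 left.
June 1907 has 30 days: 232 − 30 = 202 left.
May 1907 has 31 days: 202 − 31 = 171 left.
April 1907 has 30 days: 171 − 30 = 141 left.
March 1907 has 31 days: 141 − 31 = 110 left.
February 1907 has 28 days (1907 is not a leap year): 110 − 28 = 82 left.
January 1907 has 31 days: 82 − 31 = 51 left.
December 1906 has 31 days: 51 − 31 = 20 left.
November 1906 has 30 days; 30 − 20 = 10 → November 10, 1906.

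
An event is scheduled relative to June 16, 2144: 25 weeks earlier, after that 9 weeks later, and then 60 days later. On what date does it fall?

April 25, 2144

Subtracting 25 weeks (= 175 days) from June 16, 2144:
Going back 16 days from June 16, 2144 reaches the end of the previous month; 175 − 16 = 159 left.
May 2144 has 31 days: 159 − 31 = 128 left.
April 2144 has 30 days: 128 − 30 = 98 left.
March 2144 has 31 days: 98 − 31 = 67 left.
February 2144 has 29 days (2144 is a leap year): 67 − 29 = 38 left.
January 2144 has 31 days: 38 − 31 = 7 left.
December 2143 has 31 days; 31 − 7 = 24 → December 24, 2143.
Counting forward 9 weeks (= 63 days) from December 24, 2143:
December has 31 days, so 31 − 24 = 7 days remain after December 24, 2143; 63 − 7 = 56 left.
January 2144 has 31 days: 56 − 31 = 25 left.
25 days into February 2144 → February 25, 2144.
Advancing 60 days from February 25, 2144:
February has 29 days, so 29 − 25 = 4 days remain after February 25, 2144; 60 − 4 = 56 left.
March 2144 has 31 days: 56 − 31 = 25 left.
25 days into April 2144 → April 25, 2144.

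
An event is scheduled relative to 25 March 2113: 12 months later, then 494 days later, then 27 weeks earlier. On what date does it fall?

January 24, 2115

Adding 12 months from March 25, 2113:
month 3 + 12 = 15, which is month 3 of year 2114 → March 2114.
Day 25 is valid in March, giving March 25, 2114.
Advancing 494 days from March 25, 2114:
March has 31 days, so 31 − 25 = 6 days remain after March 25, 2114; 494 − 6 = 488 left.
April 2114 has 30 days: 488 − 30 = 458 left.
May 2114 has 31 days: 458 − 31 = 427 left.
June 2114 has 30 days: 427 − 30 = 397 left.
July 2114 has 31 days: 397 − 31 = 366 left.
August 2114 has 31 days: 366 − 31 = 335 left.
September 2114 has 30 days: 335 − 30 = 305 left.
October 2114 has 31 days: 305 − 31 = 274 left.
November 2114 has 30 days: 274 − 30 = 244 left.
December 2114 has 31 days: 244 − 31 = 213 left.
January 2115 has 31 days: 213 − 31 = 182 left.
February 2115 has 28 days (2115 is not a leap year): 182 − 28 = 154 left.
March 2115 has 31 days: 154 − 31 = 123 left.
April 2115 has 30 days: 123 − 30 = 93 left.
May 2115 has 31 days: 93 − 31 = 62 left.
June 2115 has 30 days: 62 − 30 = 32 left.
July 2115 has 31 days: 32 − 31 = 1 left.
1 day into August 2115 → August 1, 2115.
Subtracting 27 weeks (= 189 days) from August 1, 2115:
Going back 1 day from August 1, 2115 reaches the end of the previous month; 189 − 1 = 188 left.
July 2115 has 31 days: 188 − 31 = 157 left.
June 2115 has 30 days: 157 − 30 = 127 left.
May 2115 has 31 days: 127 − 31 = 96 left.
April 2115 has 30 days: 96 − 30 = 66 left.
March 2115 has 31 days: 66 − 31 = 35 left.
February 2115 has 28 days (2115 is not a leap year): 35 − 28 = 7 left.
January 2115 has 31 days; 31 − 7 = 24 → January 24, 2115.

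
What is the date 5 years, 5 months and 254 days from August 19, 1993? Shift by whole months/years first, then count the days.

September 30, 1999

Counting forward 5 years, 5 months and 254 days from August 19, 1993: first the month/year part, then the days.
+5 years → 1998; month 8 + 5 = 13, which is month 1 of year 1999 → January 1999.
Day 19 is valid in January, giving January 19, 1999.
Now add 254 days from January 19, 1999.
January has 31 days, so 31 − 19 = 12 days remain after January 19, 1999; 254 − 12 = 242 left.
February 1999 has 28 days (1999 is not a leap year): 242 − 28 = 214 left.
March 1999 has 31 days: 214 − 31 = 183 left.
April 1999 has 30 days: 183 − 30 = 153 left.
May 1999 has 31 days: 153 − 31 = 122 left.
June 1999 has 30 days: 122 − 30 = 92 left.
July 1999 has 31 days: 92 − 31 = 61 left.
August 1999 has 31 days: 61 − 31 = 30 left.
30 days into September 1999 → September 30, 1999.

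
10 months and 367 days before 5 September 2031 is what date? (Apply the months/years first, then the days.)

Counting back 10 months and 367 days from September 5, 2031: first the month/year part, then the days.
month 9 − 10 = -1, which is month 11 of year 2030 → November 2030.
Day 5 is valid in November, giving November 5, 2030.
Now subtract 367 days from November 5, 2030.
Going back 5 days from November 5, 2030 reaches the end of the previous month; 367 − 5 = 362 left.
October 2030 has 31 days: 362 − 31 = 331 left.
September 2030 has 30 days: 331 − 30 = 301 left.
August 2030 has 31 days: 301 − 31 = 270 left.
July 2030 has 31 days: 270 − 31 = 239 left.
June 2030 has 30 days: 239 − 30 = 209 left.
May 2030 has 31 days: 209 − 31 = 178 left.
April 2030 has 30 days: 178 − 30 = 148 left.
March 2030 has 31 days: 148 − 31 = 117 left.
February 2030 has 28 days (2030 is not a leap year): 117 − 28 = 89 left.
January 2030 has 31 days: 89 − 31 = 58 left.
December 2029 has 31 days: 58 − 31 = 27 left.
November 2029 has 30 days; 30 − 27 = 3 → November 3, 2029.

November 3, 2029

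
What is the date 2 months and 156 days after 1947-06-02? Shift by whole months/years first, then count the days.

Adding 2 months and 156 days from June 2, 1947: first the month/year part, then the days.
month 6 + 2 = 8 → August 1947.
Day 2 is valid in August, giving August 2, 1947.
Now add 156 days from August 2, 1947.
August has 31 days, so 31 − 2 = 29 days remain after August 2, 1947; 156 − 29 = 127 left.
September 1947 has 30 days: 127 − 30 = 97 left.
October 1947 has 31 days: 97 − 31 = 66 left.
November 1947 has 30 days: 66 − 30 = 36 left.
December 1947 has 31 days: 36 − 31 = 5 left.
5 days into January 1948 → January 5, 1948.

January 5, 1948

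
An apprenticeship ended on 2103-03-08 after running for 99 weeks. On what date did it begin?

April 14, 2101

Going back 99 weeks = 693 days from March 8, 2103.
Going back 8 days from March 8, 2103 reaches the end of the previous month; 693 − 8 = 685 left.
February 2103 has 28 days (2103 is not a leap year): 685 − 28 = 657 left.
January 2103 has 31 days: 657 − 31 = 626 left.
December 2102 has 31 days: 626 − 31 = 595 left.
November 2102 has 30 days: 595 − 30 = 565 left.
October 2102 has 31 days: 565 − 31 = 534 left.
September 2102 has 30 days: 534 − 30 = 504 left.
August 2102 has 31 days: 504 − 31 = 473 left.
July 2102 has 31 days: 473 − 31 = 442 left.
June 2102 has 30 days: 442 − 30 = 412 left.
May 2102 has 31 days: 412 − 31 = 381 left.
April 2102 has 30 days: 381 − 30 = 351 left.
March 2102 has 31 days: 351 − 31 = 320 left.
February 2102 has 28 days (2102 is not a leap year): 320 − 28 = 292 left.
January 2102 has 31 days: 292 − 31 = 261 left.
December 2101 has 31 days: 261 − 31 = 230 left.
November 2101 has 30 days: 230 − 30 = 200 left.
October 2101 has 31 days: 200 − 31 = 169 left.
September 2101 has 30 days: 169 − 30 = 139 left.
August 2101 has 31 days: 139 − 31 = 108 left.
July 2101 has 31 days: 108 − 31 = 77 left.
June 2101 has 30 days: 77 − 30 = 47 left.
May 2101 has 31 days: 47 − 31 = 16 left.
April 2101 has 30 days; 30 − 16 = 14 → April 14, 2101.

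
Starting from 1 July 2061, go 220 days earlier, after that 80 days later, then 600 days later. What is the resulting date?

October 4, 2062

Going back 220 days from July 1, 2061:
Going back 1 day from July 1, 2061 reaches the end of the previous month; 220 − 1 = 219 left.
June 2061 has 30 days: 219 − 30 = 189 left.
May 2061 has 31 days: 189 − 31 = 158 left.
April 2061 has 30 days: 158 − 30 = 128 left.
March 2061 has 31 days: 128 − 31 = 97 left.
February 2061 has 28 days (2061 is not a leap year): 97 − 28 = 69 left.
January 2061 has 31 days: 69 − 31 = 38 left.
December 2060 has 31 days: 38 − 31 = 7 left.
November 2060 has 30 days; 30 − 7 = 23 → November 23, 2060.
Adding 80 days from November 23, 2060:
November has 30 days, so 30 − 23 = 7 days remain after November 23, 2060; 80 − 7 = 73 left.
December 2060 has 31 days: 73 − 31 = 42 left.
January 2061 has 31 days: 42 − 31 = 11 left.
11 days into February 2061 → February 11, 2061.
Adding 600 days from February 11, 2061:
February has 28 days, so 28 − 11 = 17 days remain after February 11, 2061; 600 − 17 = 583 left.
March 2061 has 31 days: 583 − 31 = 552 left.
April 2061 has 30 days: 552 − 30 = 522 left.
May 2061 has 31 days: 522 − 31 = 491 left.
June 2061 has 30 days: 491 − 30 = 461 left.
July 2061 has 31 days: 461 − 31 = 430 left.
August 2061 has 31 days: 430 − 31 = 399 left.
September 2061 has 30 days: 399 − 30 = 369 left.
October 2061 has 31 days: 369 − 31 = 338 left.
November 2061 has 30 days: 338 − 30 = 308 left.
December 2061 has 31 days: 308 − 31 = 277 left.
January 2062 has 31 days: 277 − 31 = 246 left.
February 2062 has 28 days (2062 is not a leap year): 246 − 28 = 218 left.
March 2062 has 31 days: 218 − 31 = 187 left.
April 2062 has 30 days: 187 − 30 = 157 left.
May 2062 has 31 days: 157 − 31 = 126 left.
June 2062 has 30 days: 126 − 30 = 96 left.
July 2062 has 31 days: 96 − 31 = 65 left.
August 2062 has 31 days: 65 − 31 = 34 left.
September 2062 has 30 days: 34 − 30 = 4 left.
4 days into October 2062 → October 4, 2062.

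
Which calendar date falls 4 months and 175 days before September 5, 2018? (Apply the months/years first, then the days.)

November 11, 2017

Counting back 4 months and 175 days from September 5, 2018: first the month/year part, then the days.
month 9 − 4 = 5 → May 2018.
Day 5 is valid in May, giving May 5, 2018.
Now subtract 175 days from May 5, 2018.
Going back 5 days from May 5, 2018 reaches the end of the previous month; 175 − 5 = 170 left.
April 2018 has 30 days: 170 − 30 = 140 left.
March 2018 has 31 days: 140 − 31 = 109 left.
February 2018 has 28 days (2018 is not a leap year): 109 − 28 = 81 left.
January 2018 has 31 days: 81 − 31 = 50 left.
December 2017 has 31 days: 50 − 31 = 19 left.
November 2017 has 30 days; 30 − 19 = 11 → November 11, 2017.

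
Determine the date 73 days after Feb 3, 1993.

April 17, 1993

Adding 73 days from February 3, 1993.
February has 28 days, so 28 − 3 = 25 days remain after February 3, 1993; 73 − 25 = 48 left.
March 1993 has 31 days: 48 − 31 = 17 left.
17 days into April 1993 → April 17, 1993.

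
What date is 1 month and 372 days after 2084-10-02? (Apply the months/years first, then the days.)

November 9, 2085

Advancing 1 month and 372 days from October 2, 2084: first the month/year part, then the days.
month 10 + 1 = 11 → November 2084.
Day 2 is valid in November, giving November 2, 2084.
Now add 372 days from November 2, 2084.
November has 30 days, so 30 − 2 = 28 days remain after November 2, 2084; 372 − 28 = 344 left.
December 2084 has 31 days: 344 − 31 = 313 left.
January 2085 has 31 days: 313 − 31 = 282 left.
February 2085 has 28 days (2085 is not a leap year): 282 − 28 = 254 left.
March 2085 has 31 days: 254 − 31 = 223 left.
April 2085 has 30 days: 223 − 30 = 193 left.
May 2085 has 31 days: 193 − 31 = 162 left.
June 2085 has 30 days: 162 − 30 = 132 left.
July 2085 has 31 days: 132 − 31 = 101 left.
August 2085 has 31 days: 101 − 31 = 70 left.
September 2085 has 30 days: 70 − 30 = 40 left.
October 2085 has 31 days: 40 − 31 = 9 left.
9 days into November 2085 → November 9, 2085.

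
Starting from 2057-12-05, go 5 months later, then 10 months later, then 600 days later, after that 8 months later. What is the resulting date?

June 25, 2061

Advancing 5 months from December 5, 2057:
month 12 + 5 = 17, which is month 5 of year 2058 → May 2058.
Day 5 is valid in May, giving May 5, 2058.
Adding 10 months from May 5, 2058:
month 5 + 10 = 15, which is month 3 of year 2059 → March 2059.
Day 5 is valid in March, giving March 5, 2059.
Adding 600 days from March 5, 2059:
March has 31 days, so 31 − 5 = 26 days remain after March 5, 2059; 600 − 26 = 574 left.
April 2059 has 30 days: 574 − 30 = 544 left.
May 2059 has 31 days: 544 − 31 = 513 left.
June 2059 has 30 days: 513 − 30 = 483 left.
July 2059 has 31 days: 483 − 31 = 452 left.
August 2059 has 31 days: 452 − 31 = 421 left.
September 2059 has 30 days: 421 − 30 = 391 left.
October 2059 has 31 days: 391 − 31 = 360 left.
November 2059 has 30 days: 360 − 30 = 330 left.
December 2059 has 31 days: 330 − 31 = 299 left.
January 2060 has 31 days: 299 − 31 = 268 left.
February 2060 has 29 days (2060 is a leap year): 268 − 29 = 239 left.
March 2060 has 31 days: 239 − 31 = 208 left.
April 2060 has 30 days: 208 − 30 = 178 left.
May 2060 has 31 days: 178 − 31 = 147 left.
June 2060 has 30 days: 147 − 30 = 117 left.
July 2060 has 31 days: 117 − 31 = 86 left.
August 2060 has 31 days: 86 − 31 = 55 left.
September 2060 has 30 days: 55 − 30 = 25 left.
25 days into October 2060 → October 25, 2060.
Advancing 8 months from October 25, 2060:
month 10 + 8 = 18, which is month 6 of year 2061 → June 2061.
Day 25 is valid in June, giving June 25, 2061.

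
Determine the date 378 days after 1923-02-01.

Advancing 378 days from February 1, 1923.
February has 28 days, so 28 − 1 = 27 days remain after February 1, 1923; 378 − 27 = 351 left.
March 1923 has 31 days: 351 − 31 = 320 left.
April 1923 has 30 days: 320 − 30 = 290 left.
May 1923 has 31 days: 290 − 31 = 259 left.
June 1923 has 30 days: 259 − 30 = 229 left.
July 1923 has 31 days: 229 − 31 = 198 left.
August 1923 has 31 days: 198 − 31 = 167 left.
September 1923 has 30 days: 167 − 30 = 137 left.
October 1923 has 31 days: 137 − 31 = 106 left.
November 1923 has 30 days: 106 − 30 = 76 left.
December 1923 has 31 days: 76 − 31 = 45 left.
January 1924 has 31 days: 45 − 31 = 14 left.
14 days into February 1924 → February 14, 1924.

February 14, 1924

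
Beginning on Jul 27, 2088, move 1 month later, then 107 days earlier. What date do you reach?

Adding 1 month from July 27, 2088:
month 7 + 1 = 8 → August 2088.
Day 27 is valid in August, giving August 27, 2088.
Counting back 107 days from August 27, 2088:
Going back 27 days from August 27, 2088 reaches the end of the previous month; 107 − 27 = 80 left.
July 2088 has 31 days: 80 − 31 = 49 left.
June 2088 has 30 days: 49 − 30 = 19 left.
May 2088 has 31 days; 31 − 19 = 12 → May 12, 2088.

May 12, 2088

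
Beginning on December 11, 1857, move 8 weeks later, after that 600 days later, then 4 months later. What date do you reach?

January 28, 1860

Adding 8 weeks (= 56 days) from December 11, 1857:
December has 31 days, so 31 − 11 = 20 days remain after December 11, 1857; 56 − 20 = 36 left.
January 1858 has 31 days: 36 − 31 = 5 left.
5 days into February 1858 → February 5, 1858.
Counting forward 600 days from February 5, 1858:
February has 28 days, so 28 − 5 = 23 days remain after February 5, 1858; 600 − 23 = 577 left.
March 1858 has 31 days: 577 − 31 = 546 left.
April 1858 has 30 days: 546 − 30 = 516 left.
May 1858 has 31 days: 516 − 31 = 485 left.
June 1858 has 30 days: 485 − 30 = 455 left.
July 1858 has 31 days: 455 − 31 = 424 left.
August 1858 has 31 days: 424 − 31 = 393 left.
September 1858 has 30 days: 393 − 30 = 363 left.
October 1858 has 31 days: 363 − 31 = 332 left.
November 1858 has 30 days: 332 − 30 = 302 left.
December 1858 has 31 days: 302 − 31 = 271 left.
January 1859 has 31 days: 271 − 31 = 240 left.
February 1859 has 28 days (1859 is not a leap year): 240 − 28 = 212 left.
March 1859 has 31 days: 212 − 31 = 181 left.
April 1859 has 30 days: 181 − 30 = 151 left.
May 1859 has 31 days: 151 − 31 = 120 left.
June 1859 has 30 days: 120 − 30 = 90 left.
July 1859 has 31 days: 90 − 31 = 59 left.
August 1859 has 31 days: 59 − 31 = 28 left.
28 days into September 1859 → September 28, 1859.
Counting forward 4 months from September 28, 1859:
month 9 + 4 = 13, which is month 1 of year 1860 → January 1860.
Day 28 is valid in January, giving January 28, 1860.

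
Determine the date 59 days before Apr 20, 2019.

Subtracting 59 days from April 20, 2019.
Going back 20 days from April 20, 2019 reaches the end of the previous month; 59 − 20 = 39 left.
March 2019 has 31 days: 39 − 31 = 8 left.
February 2019 has 28 days; 28 − 8 = 20 → February 20, 2019.

February 20, 2019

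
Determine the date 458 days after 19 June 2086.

September 20, 2087

Advancing 458 days from June 19, 2086.
June has 30 days, so 30 − 19 = 11 days remain after June 19, 2086; 458 − 11 = 447 left.
July 2086 has 31 days: 447 − 31 = 416 left.
August 2086 has 31 days: 416 − 31 = 385 left.
September 2086 has 30 days: 385 − 30 = 355 left.
October 2086 has 31 days: 355 − 31 = 324 left.
November 2086 has 30 days: 324 − 30 = 294 left.
December 2086 has 31 days: 294 − 31 = 263 left.
January 2087 has 31 days: 263 − 31 = 232 left.
February 2087 has 28 days (2087 is not a leap year): 232 − 28 = 204 left.
March 2087 has 31 days: 204 − 31 = 173 left.
April 2087 has 30 days: 173 − 30 = 143 left.
May 2087 has 31 days: 143 − 31 = 112 left.
June 2087 has 30 days: 112 − 30 = 82 left.
July 2087 has 31 days: 82 − 31 = 51 left.
August 2087 has 31 days: 51 − 31 = 20 left.
20 days into September 2087 → September 20, 2087.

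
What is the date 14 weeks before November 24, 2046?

August 18, 2046

Subtracting 14 weeks = 98 days from November 24, 2046.
Going back 24 days from November 24, 2046 reaches the end of the previous month; 98 − 24 = 74 left.
October 2046 has 31 days: 74 − 31 = 43 left.
September 2046 has 30 days: 43 − 30 = 13 left.
August 2046 has 31 days; 31 − 13 = 18 → August 18, 2046.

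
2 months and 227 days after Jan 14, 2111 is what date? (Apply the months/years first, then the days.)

October 27, 2111

Adding 2 months and 227 days from January 14, 2111: first the month/year part, then the days.
month 1 + 2 = 3 → March 2111.
Day 14 is valid in March, giving March 14, 2111.
Now add 227 days from March 14, 2111.
March has 31 days, so 31 − 14 = 17 days remain after March 14, 2111; 227 − 17 = 210 left.
April 2111 has 30 days: 210 − 30 = 180 left.
May 2111 has 31 days: 180 − 31 = 149 left.
June 2111 has 30 days: 149 − 30 = 119 left.
July 2111 has 31 days: 119 − 31 = 88 left.
August 2111 has 31 days: 88 − 31 = 57 left.
September 2111 has 30 days: 57 − 30 = 27 left.
27 days into October 2111 → October 27, 2111.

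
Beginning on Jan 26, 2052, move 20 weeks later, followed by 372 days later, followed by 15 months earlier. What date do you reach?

Advancing 20 weeks (= 140 days) from January 26, 2052:
January has 31 days, so 31 − 26 = 5 days remain after January 26, 2052; 140 − 5 = 135 left.
February 2052 has 29 days (2052 is a leap year): 135 − 29 = 106 left.
March 2052 has 31 days: 106 − 31 = 75 left.
April 2052 has 30 days: 75 − 30 = 45 left.
May 2052 has 31 days: 45 − 31 = 14 left.
14 days into June 2052 → June 14, 2052.
Advancing 372 days from June 14, 2052:
June has 30 days, so 30 − 14 = 16 days remain after June 14, 2052; 372 − 16 = 356 left.
July 2052 has 31 days: 356 − 31 = 325 left.
August 2052 has 31 days: 325 − 31 = 294 left.
September 2052 has 30 days: 294 − 30 = 264 left.
October 2052 has 31 days: 264 − 31 = 233 left.
November 2052 has 30 days: 233 − 30 = 203 left.
December 2052 has 31 days: 203 − 31 = 172 left.
January 2053 has 31 days: 172 − 31 = 141 left.
February 2053 has 28 days (2053 is not a leap year): 141 − 28 = 113 left.
March 2053 has 31 days: 113 − 31 = 82 left.
April 2053 has 30 days: 82 − 30 = 52 left.
May 2053 has 31 days: 52 − 31 = 21 left.
21 days into June 2053 → June 21, 2053.
Counting back 15 months from June 21, 2053:
month 6 − 15 = -9, which is month 3 of year 2052 → March 2052.
Day 21 is valid in March, giving March 21, 2052.

March 21, 2052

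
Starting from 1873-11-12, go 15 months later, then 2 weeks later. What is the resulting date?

February 26, 1875

Advancing 15 months from November 12, 1873:
month 11 + 15 = 26, which is month 2 of year 1875 → February 1875.
Day 12 is valid in February, giving February 12, 1875.
Advancing 2 weeks (= 14 days) from February 12, 1875:
February has 28 days; 12 + 14 = 26, still in February.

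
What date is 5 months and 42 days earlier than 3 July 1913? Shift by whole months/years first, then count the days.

Going back 5 months and 42 days from July 3, 1913: first the month/year part, then the days.
month 7 − 5 = 2 → February 1913.
Day 3 is valid in February, giving February 3, 1913.
Now subtract 42 days from February 3, 1913.
Going back 3 days from February 3, 1913 reaches the end of the previous month; 42 − 3 = 39 left.
January 1913 has 31 days: 39 − 31 = 8 left.
December 1912 has 31 days; 31 − 8 = 23 → December 23, 1912.

December 23, 1912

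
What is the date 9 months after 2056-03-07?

December 7, 2056

Advancing 9 months from March 7, 2056.
month 3 + 9 = 12 → December 2056.
Day 7 is valid in December, giving December 7, 2056.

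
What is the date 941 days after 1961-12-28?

July 26, 1964

Advancing 941 days from December 28, 1961.
December has 31 days, so 31 − 28 = 3 days remain after December 28, 1961; 941 − 3 = 938 left.
January 1962 has 31 days: 938 − 31 = 907 left.
February 1962 has 28 days (1962 is not a leap year): 907 − 28 = 879 left.
March 1962 has 31 days: 879 − 31 = 848 left.
April 1962 has 30 days: 848 − 30 = 818 left.
May 1962 has 31 days: 818 − 31 = 787 left.
June 1962 has 30 days: 787 − 30 = 757 left.
July 1962 has 31 days: 757 − 31 = 726 left.
August 1962 has 31 days: 726 − 31 = 695 left.
September 1962 has 30 days: 695 − 30 = 665 left.
October 1962 has 31 days: 665 − 31 = 634 left.
November 1962 has 30 days: 634 − 30 = 604 left.
December 1962 has 31 days: 604 − 31 = 573 left.
January 1963 has 31 days: 573 − 31 = 542 left.
February 1963 has 28 days (1963 is not a leap year): 542 − 28 = 514 left.
March 1963 has 31 days: 514 − 31 = 483 left.
April 1963 has 30 days: 483 − 30 = 453 left.
May 1963 has 31 days: 453 − 31 = 422 left.
June 1963 has 30 days: 422 − 30 = 392 left.
July 1963 has 31 days: 392 − 31 = 361 left.
August 1963 has 31 days: 361 − 31 = 330 left.
September 1963 has 30 days: 330 − 30 = 300 left.
October 1963 has 31 days: 300 − 31 = 269 left.
November 1963 has 30 days: 269 − 30 = 239 left.
December 1963 has 31 days: 239 − 31 = 208 left.
January 1964 has 31 days: 208 − 31 = 177 left.
February 1964 has 29 days (1964 is a leap year): 177 − 29 = 148 left.
March 1964 has 31 days: 148 − 31 = 117 left.
April 1964 has 30 days: 117 − 30 = 87 left.
May 1964 has 31 days: 87 − 31 = 56 left.
June 1964 has 30 days: 56 − 30 = 26 left.
26 days into July 1964 → July 26, 1964.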